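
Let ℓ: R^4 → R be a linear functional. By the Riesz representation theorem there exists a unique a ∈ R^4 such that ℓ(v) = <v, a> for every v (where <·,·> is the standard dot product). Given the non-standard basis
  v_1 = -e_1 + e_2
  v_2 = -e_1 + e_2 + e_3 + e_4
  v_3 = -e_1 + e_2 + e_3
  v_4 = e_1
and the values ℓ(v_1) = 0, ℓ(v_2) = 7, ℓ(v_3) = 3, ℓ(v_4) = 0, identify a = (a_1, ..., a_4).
a = (0, 0, 3, 4)

Write a = (a_1, ..., a_4) in the standard basis. For each basis vector v_i, ℓ(v_i) = <v_i, a> is a linear equation in the a_j's. Collect the n equations into a matrix system V a = ℓ, where row i of V is v_i (expressed in the standard basis). Since V is invertible (lower-triangular with 1s on the diagonal, up to permutation), solve by back-substitution:
  V =
[[-1, 1, 0, 0],
 [-1, 1, 1, 1],
 [-1, 1, 1, 0],
 [1, 0, 0, 0]]
  V a = (0, 7, 3, 0)
Solving gives a = (0, 0, 3, 4).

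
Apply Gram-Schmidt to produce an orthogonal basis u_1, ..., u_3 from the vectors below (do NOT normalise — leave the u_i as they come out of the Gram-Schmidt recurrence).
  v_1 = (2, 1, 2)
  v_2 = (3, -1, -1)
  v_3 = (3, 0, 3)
Orthogonal basis:
  u_1 = (2, 1, 2)
  u_2 = (7/3, -4/3, -5/3)
  u_3 = (-2/15, -16/15, 2/3)

Apply the Gram-Schmidt recurrence
  u_1 = v_1
  u_i = v_i − Σ_{j<i} ((v_i · u_j) / (u_j · u_j)) · u_j.

Step by step this gives:
  u_1 = (2, 1, 2)
  u_2 = (7/3, -4/3, -5/3)
  u_3 = (-2/15, -16/15, 2/3)

Orthogonality check:
  u_2 · u_1 = 0 (should be 0)
  u_3 · u_1 = 0 (should be 0)
  u_3 · u_2 = 0 (should be 0)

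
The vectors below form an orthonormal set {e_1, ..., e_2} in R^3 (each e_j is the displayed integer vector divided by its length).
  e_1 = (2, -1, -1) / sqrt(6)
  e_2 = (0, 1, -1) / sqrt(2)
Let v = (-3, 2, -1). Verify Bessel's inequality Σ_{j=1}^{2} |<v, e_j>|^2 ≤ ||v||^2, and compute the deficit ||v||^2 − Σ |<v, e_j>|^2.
Σ |<v, e_j>|^2 = 38/3; ||v||^2 = 14; deficit = 4/3

Write each e_j = u_j / sqrt(<u_j, u_j>) where u_j is the displayed integer vector. Then <v, e_j> = <v, u_j> / sqrt(<u_j, u_j>), so |<v, e_j>|^2 = <v, u_j>^2 / <u_j, u_j>.
Coefficients: <v, e_1> = -7/sqrt(6), <v, e_2> = 3/sqrt(2).
Square and sum: Σ |<v, e_j>|^2 = 38/3.
Compute ||v||^2 = v·v = 14.
Deficit = 14 − 38/3 = 4/3 ≥ 0, confirming Bessel's inequality. (The deficit equals ||v − Σ <v,e_j> e_j||^2, the squared distance from v to span{e_j}.)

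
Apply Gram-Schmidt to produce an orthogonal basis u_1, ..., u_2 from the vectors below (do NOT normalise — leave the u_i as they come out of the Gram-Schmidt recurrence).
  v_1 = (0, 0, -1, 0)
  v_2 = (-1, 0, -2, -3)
Orthogonal basis:
  u_1 = (0, 0, -1, 0)
  u_2 = (-1, 0, 0, -3)

Apply the Gram-Schmidt recurrence
  u_1 = v_1
  u_i = v_i − Σ_{j<i} ((v_i · u_j) / (u_j · u_j)) · u_j.

Step by step this gives:
  u_1 = (0, 0, -1, 0)
  u_2 = (-1, 0, 0, -3)

Orthogonality check:
  u_2 · u_1 = 0 (should be 0)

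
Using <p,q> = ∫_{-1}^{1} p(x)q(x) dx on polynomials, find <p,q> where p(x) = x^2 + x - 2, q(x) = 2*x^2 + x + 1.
<p,q> = -68/15

Expand the product: p(x)·q(x) = 2*x^4 + 3*x^3 - 2*x^2 - x - 2.
∫_{-1}^{1} of each monomial x^k gives [2/(k+1) if k even, 0 if k odd]. Integrating term-by-term (or equivalently evaluating the antiderivative F(x) = 2*x^5/5 + 3*x^4/4 - 2*x^3/3 - x^2/2 - 2*x at the endpoints):
  F(1) − F(−1) = -121/60 − (151/60) = -68/15.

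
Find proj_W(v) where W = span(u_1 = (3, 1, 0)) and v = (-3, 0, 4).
proj_W(v) = (-27/10, -9/10, 0)

Set up U = [u_1 | ... | u_1] ∈ R^(3×1). The projector onto W = col(U) is P = U (U^T U)^(-1) U^T.
Compute U^T U =
  [10],
and U^T v = (-9).
Solve U^T U · c = U^T v for the coefficients: c = (-9/10). The projection is proj_W(v) = U c.
Check: (v - proj_W(v)) · u_1 = 0  (should be 0).
Result: proj_W(v) = (-27/10, -9/10, 0).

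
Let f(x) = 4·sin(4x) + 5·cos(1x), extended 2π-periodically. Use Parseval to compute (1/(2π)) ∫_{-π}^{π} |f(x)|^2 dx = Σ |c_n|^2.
Σ |c_n|^2 = 41/2

Expand |f|^2 and use orthogonality of {sin(nx), cos(mx)} on [-π, π]:
  ∫_{-π}^{π} sin(nx)^2 dx = π, ∫ cos(mx)^2 dx = π, and cross terms integrate to 0.
So ∫_{-π}^{π} f(x)^2 dx = 4^2 · π + 5^2 · π = (16 + 25)π.
Divide by 2π: (16 + 25)/2 = 41/2.
By Parseval, this equals Σ |c_n|^2.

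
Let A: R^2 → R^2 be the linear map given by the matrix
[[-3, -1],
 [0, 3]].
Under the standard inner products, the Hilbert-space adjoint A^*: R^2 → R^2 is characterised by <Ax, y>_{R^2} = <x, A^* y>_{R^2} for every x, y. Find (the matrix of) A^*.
A^* = A^T =
[[-3, 0],
 [-1, 3]]

For real matrices with standard dot products, the defining identity <Ax, y> = <x, A^* y> gives (Ax)^T y = x^T (A^*) y, i.e. x^T A^T y = x^T (A^*) y. Since this holds for all x, y, we must have A^* = A^T. Therefore
A^* =
[[-3, 0],
 [-1, 3]].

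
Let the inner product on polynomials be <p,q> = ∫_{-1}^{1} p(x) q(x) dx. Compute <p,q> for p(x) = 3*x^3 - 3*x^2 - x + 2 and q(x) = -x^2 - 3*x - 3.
<p,q> = -116/15

Expand the product: p(x)·q(x) = -3*x^5 - 6*x^4 + x^3 + 10*x^2 - 3*x - 6.
∫_{-1}^{1} of each monomial x^k gives [2/(k+1) if k even, 0 if k odd]. Integrating term-by-term (or equivalently evaluating the antiderivative F(x) = -x^6/2 - 6*x^5/5 + x^4/4 + 10*x^3/3 - 3*x^2/2 - 6*x at the endpoints):
  F(1) − F(−1) = -337/60 − (127/60) = -116/15.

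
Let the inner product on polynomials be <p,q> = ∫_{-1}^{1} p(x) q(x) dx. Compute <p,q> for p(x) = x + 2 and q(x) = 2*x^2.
<p,q> = 8/3

Expand the product: p(x)·q(x) = 2*x^3 + 4*x^2.
∫_{-1}^{1} of each monomial x^k gives [2/(k+1) if k even, 0 if k odd]. Integrating term-by-term (or equivalently evaluating the antiderivative F(x) = x^4/2 + 4*x^3/3 at the endpoints):
  F(1) − F(−1) = 11/6 − (-5/6) = 8/3.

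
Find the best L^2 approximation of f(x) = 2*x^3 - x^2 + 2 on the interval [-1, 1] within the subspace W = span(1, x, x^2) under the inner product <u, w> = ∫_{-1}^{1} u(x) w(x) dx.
g(x) = -x^2 + 6*x/5 + 2

The best approximation g ∈ W is the orthogonal projection of f onto W. Writing g = a_0 + a_1 x + a_2 x^2, the coefficients solve the normal equations G · a = b where
  G_{ij} = <φ_i, φ_j> and b_i = <f, φ_i>, with φ_0 = 1, φ_1 = x, φ_2 = x^2.
G =
  [2, 0, 2/3]
  [0, 2/3, 0]
  [2/3, 0, 2/5],
b = (10/3, 4/5, 14/15).
Solving gives a_0 = 2, a_1 = 6/5, a_2 = -1, so
  g(x) = -x^2 + 6*x/5 + 2.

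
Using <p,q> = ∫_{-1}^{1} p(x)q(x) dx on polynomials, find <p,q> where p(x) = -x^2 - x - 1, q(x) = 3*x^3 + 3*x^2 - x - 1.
<p,q> = -16/15

Expand the product: p(x)·q(x) = -3*x^5 - 6*x^4 - 5*x^3 - x^2 + 2*x + 1.
∫_{-1}^{1} of each monomial x^k gives [2/(k+1) if k even, 0 if k odd]. Integrating term-by-term (or equivalently evaluating the antiderivative F(x) = -x^6/2 - 6*x^5/5 - 5*x^4/4 - x^3/3 + x^2 + x at the endpoints):
  F(1) − F(−1) = -77/60 − (-13/60) = -16/15.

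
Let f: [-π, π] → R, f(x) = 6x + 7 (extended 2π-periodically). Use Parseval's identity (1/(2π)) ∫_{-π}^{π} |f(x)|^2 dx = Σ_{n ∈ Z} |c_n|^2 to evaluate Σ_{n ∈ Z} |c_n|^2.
Σ |c_n|^2 = 12π^2 + 49

Expand and integrate term by term over [-π, π]:
  ∫ (6x)^2 dx = 36·(2π^3/3); ∫ 2·6·(7)·x dx = 0 (odd integrand); ∫ 7^2 dx = 49·2π.
So (1/(2π)) ∫_{-π}^{π} (6x + 7)^2 dx = 36π^2/3 + 49 = 12π^2 + 49.
Parseval ⇒ Σ |c_n|^2 = 12π^2 + 49.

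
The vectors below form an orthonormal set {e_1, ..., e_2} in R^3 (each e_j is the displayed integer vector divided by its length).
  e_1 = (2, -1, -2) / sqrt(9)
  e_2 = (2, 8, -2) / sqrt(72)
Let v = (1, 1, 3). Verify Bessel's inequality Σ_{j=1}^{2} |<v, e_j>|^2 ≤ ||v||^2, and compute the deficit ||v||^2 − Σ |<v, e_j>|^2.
Σ |<v, e_j>|^2 = 3; ||v||^2 = 11; deficit = 8

Write each e_j = u_j / sqrt(<u_j, u_j>) where u_j is the displayed integer vector. Then <v, e_j> = <v, u_j> / sqrt(<u_j, u_j>), so |<v, e_j>|^2 = <v, u_j>^2 / <u_j, u_j>.
Coefficients: <v, e_1> = -5/sqrt(9), <v, e_2> = 4/sqrt(72).
Square and sum: Σ |<v, e_j>|^2 = 3.
Compute ||v||^2 = v·v = 11.
Deficit = 11 − 3 = 8 ≥ 0, confirming Bessel's inequality. (The deficit equals ||v − Σ <v,e_j> e_j||^2, the squared distance from v to span{e_j}.)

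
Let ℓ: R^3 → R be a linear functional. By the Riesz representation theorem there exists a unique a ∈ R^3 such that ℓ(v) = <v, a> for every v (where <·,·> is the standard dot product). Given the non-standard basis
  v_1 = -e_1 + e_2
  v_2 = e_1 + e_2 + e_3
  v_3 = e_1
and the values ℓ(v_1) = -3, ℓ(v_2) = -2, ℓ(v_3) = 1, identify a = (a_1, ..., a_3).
a = (1, -2, -1)

Write a = (a_1, ..., a_3) in the standard basis. For each basis vector v_i, ℓ(v_i) = <v_i, a> is a linear equation in the a_j's. Collect the n equations into a matrix system V a = ℓ, where row i of V is v_i (expressed in the standard basis). Since V is invertible (lower-triangular with 1s on the diagonal, up to permutation), solve by back-substitution:
  V =
[[-1, 1, 0],
 [1, 1, 1],
 [1, 0, 0]]
  V a = (-3, -2, 1)
Solving gives a = (1, -2, -1).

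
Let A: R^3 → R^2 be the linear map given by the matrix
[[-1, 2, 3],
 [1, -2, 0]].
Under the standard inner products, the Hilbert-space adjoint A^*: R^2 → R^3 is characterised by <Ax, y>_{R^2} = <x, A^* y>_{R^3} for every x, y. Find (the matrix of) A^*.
A^* = A^T =
[[-1, 1],
 [2, -2],
 [3, 0]]

For real matrices with standard dot products, the defining identity <Ax, y> = <x, A^* y> gives (Ax)^T y = x^T (A^*) y, i.e. x^T A^T y = x^T (A^*) y. Since this holds for all x, y, we must have A^* = A^T. Therefore
A^* =
[[-1, 1],
 [2, -2],
 [3, 0]].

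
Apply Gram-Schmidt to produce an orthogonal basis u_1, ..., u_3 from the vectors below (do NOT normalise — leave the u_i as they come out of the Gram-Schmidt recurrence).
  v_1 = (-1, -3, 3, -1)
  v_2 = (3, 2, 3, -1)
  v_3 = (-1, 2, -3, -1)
Orthogonal basis:
  u_1 = (-1, -3, 3, -1)
  u_2 = (61/20, 43/20, 57/20, -19/20)
  u_3 = (-370/459, 296/459, -40/153, -878/459)

Apply the Gram-Schmidt recurrence
  u_1 = v_1
  u_i = v_i − Σ_{j<i} ((v_i · u_j) / (u_j · u_j)) · u_j.

Step by step this gives:
  u_1 = (-1, -3, 3, -1)
  u_2 = (61/20, 43/20, 57/20, -19/20)
  u_3 = (-370/459, 296/459, -40/153, -878/459)

Orthogonality check:
  u_2 · u_1 = 0 (should be 0)
  u_3 · u_1 = 0 (should be 0)
  u_3 · u_2 = 0 (should be 0)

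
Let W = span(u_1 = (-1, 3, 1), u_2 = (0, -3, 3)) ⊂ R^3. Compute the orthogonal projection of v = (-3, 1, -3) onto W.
proj_W(v) = (1/9, 16/9, -20/9)

Set up U = [u_1 | ... | u_2] ∈ R^(3×2). The projector onto W = col(U) is P = U (U^T U)^(-1) U^T.
Compute U^T U =
  [11, -6]
  [-6, 18],
and U^T v = (3, -12).
Solve U^T U · c = U^T v for the coefficients: c = (-1/9, -19/27). The projection is proj_W(v) = U c.
Check: (v - proj_W(v)) · u_1 = 0  (should be 0).
Check: (v - proj_W(v)) · u_2 = 0  (should be 0).
Result: proj_W(v) = (1/9, 16/9, -20/9).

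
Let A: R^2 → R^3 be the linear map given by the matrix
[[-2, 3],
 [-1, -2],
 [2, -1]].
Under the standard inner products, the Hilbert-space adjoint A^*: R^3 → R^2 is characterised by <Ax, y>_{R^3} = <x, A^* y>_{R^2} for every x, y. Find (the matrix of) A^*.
A^* = A^T =
[[-2, -1, 2],
 [3, -2, -1]]

For real matrices with standard dot products, the defining identity <Ax, y> = <x, A^* y> gives (Ax)^T y = x^T (A^*) y, i.e. x^T A^T y = x^T (A^*) y. Since this holds for all x, y, we must have A^* = A^T. Therefore
A^* =
[[-2, -1, 2],
 [3, -2, -1]].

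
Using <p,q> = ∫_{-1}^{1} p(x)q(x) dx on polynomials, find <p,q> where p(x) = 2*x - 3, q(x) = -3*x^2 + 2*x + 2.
<p,q> = -10/3

Expand the product: p(x)·q(x) = -6*x^3 + 13*x^2 - 2*x - 6.
∫_{-1}^{1} of each monomial x^k gives [2/(k+1) if k even, 0 if k odd]. Integrating term-by-term (or equivalently evaluating the antiderivative F(x) = -3*x^4/2 + 13*x^3/3 - x^2 - 6*x at the endpoints):
  F(1) − F(−1) = -25/6 − (-5/6) = -10/3.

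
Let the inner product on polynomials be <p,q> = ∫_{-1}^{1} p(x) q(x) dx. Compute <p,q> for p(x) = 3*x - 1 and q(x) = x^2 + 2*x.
<p,q> = 10/3

Expand the product: p(x)·q(x) = 3*x^3 + 5*x^2 - 2*x.
∫_{-1}^{1} of each monomial x^k gives [2/(k+1) if k even, 0 if k odd]. Integrating term-by-term (or equivalently evaluating the antiderivative F(x) = 3*x^4/4 + 5*x^3/3 - x^2 at the endpoints):
  F(1) − F(−1) = 17/12 − (-23/12) = 10/3.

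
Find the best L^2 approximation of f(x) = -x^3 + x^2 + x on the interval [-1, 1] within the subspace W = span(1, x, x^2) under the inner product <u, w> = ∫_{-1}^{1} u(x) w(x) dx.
g(x) = x^2 + 2*x/5

The best approximation g ∈ W is the orthogonal projection of f onto W. Writing g = a_0 + a_1 x + a_2 x^2, the coefficients solve the normal equations G · a = b where
  G_{ij} = <φ_i, φ_j> and b_i = <f, φ_i>, with φ_0 = 1, φ_1 = x, φ_2 = x^2.
G =
  [2, 0, 2/3]
  [0, 2/3, 0]
  [2/3, 0, 2/5],
b = (2/3, 4/15, 2/5).
Solving gives a_0 = 0, a_1 = 2/5, a_2 = 1, so
  g(x) = x^2 + 2*x/5.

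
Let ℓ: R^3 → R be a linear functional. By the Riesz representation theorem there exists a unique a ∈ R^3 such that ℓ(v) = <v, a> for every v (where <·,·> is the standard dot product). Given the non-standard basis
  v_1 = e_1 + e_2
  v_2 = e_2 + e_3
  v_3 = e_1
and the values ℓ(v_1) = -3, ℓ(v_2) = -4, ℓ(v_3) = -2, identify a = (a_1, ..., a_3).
a = (-2, -1, -3)

Write a = (a_1, ..., a_3) in the standard basis. For each basis vector v_i, ℓ(v_i) = <v_i, a> is a linear equation in the a_j's. Collect the n equations into a matrix system V a = ℓ, where row i of V is v_i (expressed in the standard basis). Since V is invertible (lower-triangular with 1s on the diagonal, up to permutation), solve by back-substitution:
  V =
[[1, 1, 0],
 [0, 1, 1],
 [1, 0, 0]]
  V a = (-3, -4, -2)
Solving gives a = (-2, -1, -3).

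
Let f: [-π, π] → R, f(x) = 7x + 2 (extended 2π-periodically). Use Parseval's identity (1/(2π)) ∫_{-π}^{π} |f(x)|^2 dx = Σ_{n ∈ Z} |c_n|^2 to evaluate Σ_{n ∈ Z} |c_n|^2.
Σ |c_n|^2 = 49π^2/3 + 4

Expand and integrate term by term over [-π, π]:
  ∫ (7x)^2 dx = 49·(2π^3/3); ∫ 2·7·(2)·x dx = 0 (odd integrand); ∫ 2^2 dx = 4·2π.
So (1/(2π)) ∫_{-π}^{π} (7x + 2)^2 dx = 49π^2/3 + 4 = 49π^2/3 + 4.
Parseval ⇒ Σ |c_n|^2 = 49π^2/3 + 4.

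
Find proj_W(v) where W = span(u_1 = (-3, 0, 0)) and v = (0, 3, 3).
proj_W(v) = (0, 0, 0)

Set up U = [u_1 | ... | u_1] ∈ R^(3×1). The projector onto W = col(U) is P = U (U^T U)^(-1) U^T.
Compute U^T U =
  [9],
and U^T v = (0).
Solve U^T U · c = U^T v for the coefficients: c = (0). The projection is proj_W(v) = U c.
Check: (v - proj_W(v)) · u_1 = 0  (should be 0).
Result: proj_W(v) = (0, 0, 0).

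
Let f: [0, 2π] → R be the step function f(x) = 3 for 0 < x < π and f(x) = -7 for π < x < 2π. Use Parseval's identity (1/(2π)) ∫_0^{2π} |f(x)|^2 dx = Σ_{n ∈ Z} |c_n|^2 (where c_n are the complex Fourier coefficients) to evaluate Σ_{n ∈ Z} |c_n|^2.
Σ |c_n|^2 = 29

Parseval equates the L^2 energy of f (normalised by 1/(2π)) with the ℓ^2 sum of its Fourier coefficients: (1/(2π)) ∫_0^{2π} |f|^2 = Σ |c_n|^2.
Compute the left side: (1/(2π)) [∫_0^π 3^2 dx + ∫_π^{2π} (-7)^2 dx] = (1/(2π)) · (9π + 49π) = (9 + 49)/2 = 29.
So Σ_{n ∈ Z} |c_n|^2 = 29.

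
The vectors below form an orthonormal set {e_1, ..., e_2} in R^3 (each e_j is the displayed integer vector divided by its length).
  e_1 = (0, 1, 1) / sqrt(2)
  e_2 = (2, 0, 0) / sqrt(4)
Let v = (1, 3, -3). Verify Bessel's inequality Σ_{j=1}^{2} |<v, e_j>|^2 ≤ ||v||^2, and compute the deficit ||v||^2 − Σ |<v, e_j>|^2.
Σ |<v, e_j>|^2 = 1; ||v||^2 = 19; deficit = 18

Write each e_j = u_j / sqrt(<u_j, u_j>) where u_j is the displayed integer vector. Then <v, e_j> = <v, u_j> / sqrt(<u_j, u_j>), so |<v, e_j>|^2 = <v, u_j>^2 / <u_j, u_j>.
Coefficients: <v, e_1> = 0/sqrt(2), <v, e_2> = 2/sqrt(4).
Square and sum: Σ |<v, e_j>|^2 = 1.
Compute ||v||^2 = v·v = 19.
Deficit = 19 − 1 = 18 ≥ 0, confirming Bessel's inequality. (The deficit equals ||v − Σ <v,e_j> e_j||^2, the squared distance from v to span{e_j}.)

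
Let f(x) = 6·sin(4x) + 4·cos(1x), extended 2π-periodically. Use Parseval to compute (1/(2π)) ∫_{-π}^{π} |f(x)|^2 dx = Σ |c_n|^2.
Σ |c_n|^2 = 26

Expand |f|^2 and use orthogonality of {sin(nx), cos(mx)} on [-π, π]:
  ∫_{-π}^{π} sin(nx)^2 dx = π, ∫ cos(mx)^2 dx = π, and cross terms integrate to 0.
So ∫_{-π}^{π} f(x)^2 dx = 6^2 · π + 4^2 · π = (36 + 16)π.
Divide by 2π: (36 + 16)/2 = 26.
By Parseval, this equals Σ |c_n|^2.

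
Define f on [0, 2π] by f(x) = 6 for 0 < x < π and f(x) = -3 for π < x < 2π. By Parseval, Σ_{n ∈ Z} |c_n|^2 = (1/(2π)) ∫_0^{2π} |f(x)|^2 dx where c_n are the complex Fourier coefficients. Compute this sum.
Σ |c_n|^2 = 45/2

Parseval equates the L^2 energy of f (normalised by 1/(2π)) with the ℓ^2 sum of its Fourier coefficients: (1/(2π)) ∫_0^{2π} |f|^2 = Σ |c_n|^2.
Compute the left side: (1/(2π)) [∫_0^π 6^2 dx + ∫_π^{2π} (-3)^2 dx] = (1/(2π)) · (36π + 9π) = (36 + 9)/2 = 45/2.
So Σ_{n ∈ Z} |c_n|^2 = 45/2.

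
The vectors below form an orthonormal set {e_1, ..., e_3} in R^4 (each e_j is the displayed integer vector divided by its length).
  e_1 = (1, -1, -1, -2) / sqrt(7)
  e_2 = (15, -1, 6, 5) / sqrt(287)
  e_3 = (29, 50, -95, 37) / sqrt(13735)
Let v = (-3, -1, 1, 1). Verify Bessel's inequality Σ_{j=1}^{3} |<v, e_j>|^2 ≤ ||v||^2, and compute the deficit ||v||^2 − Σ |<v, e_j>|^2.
Σ |<v, e_j>|^2 = 679/67; ||v||^2 = 12; deficit = 125/67

Write each e_j = u_j / sqrt(<u_j, u_j>) where u_j is the displayed integer vector. Then <v, e_j> = <v, u_j> / sqrt(<u_j, u_j>), so |<v, e_j>|^2 = <v, u_j>^2 / <u_j, u_j>.
Coefficients: <v, e_1> = -5/sqrt(7), <v, e_2> = -33/sqrt(287), <v, e_3> = -195/sqrt(13735).
Square and sum: Σ |<v, e_j>|^2 = 679/67.
Compute ||v||^2 = v·v = 12.
Deficit = 12 − 679/67 = 125/67 ≥ 0, confirming Bessel's inequality. (The deficit equals ||v − Σ <v,e_j> e_j||^2, the squared distance from v to span{e_j}.)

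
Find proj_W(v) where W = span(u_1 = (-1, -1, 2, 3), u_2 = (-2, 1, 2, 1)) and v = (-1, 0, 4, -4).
proj_W(v) = (-75/43, 96/43, 36/43, -60/43)

Set up U = [u_1 | ... | u_2] ∈ R^(4×2). The projector onto W = col(U) is P = U (U^T U)^(-1) U^T.
Compute U^T U =
  [15, 8]
  [8, 10],
and U^T v = (-3, 6).
Solve U^T U · c = U^T v for the coefficients: c = (-39/43, 57/43). The projection is proj_W(v) = U c.
Check: (v - proj_W(v)) · u_1 = 0  (should be 0).
Check: (v - proj_W(v)) · u_2 = 0  (should be 0).
Result: proj_W(v) = (-75/43, 96/43, 36/43, -60/43).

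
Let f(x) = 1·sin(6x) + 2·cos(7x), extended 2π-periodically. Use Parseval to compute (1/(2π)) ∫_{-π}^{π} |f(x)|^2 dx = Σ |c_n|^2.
Σ |c_n|^2 = 5/2

Expand |f|^2 and use orthogonality of {sin(nx), cos(mx)} on [-π, π]:
  ∫_{-π}^{π} sin(nx)^2 dx = π, ∫ cos(mx)^2 dx = π, and cross terms integrate to 0.
So ∫_{-π}^{π} f(x)^2 dx = 1^2 · π + 2^2 · π = (1 + 4)π.
Divide by 2π: (1 + 4)/2 = 5/2.
By Parseval, this equals Σ |c_n|^2.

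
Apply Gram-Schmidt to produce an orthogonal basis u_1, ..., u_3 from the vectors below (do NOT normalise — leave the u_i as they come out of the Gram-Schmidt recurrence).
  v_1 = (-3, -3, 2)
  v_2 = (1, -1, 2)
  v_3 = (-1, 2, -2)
Orthogonal basis:
  u_1 = (-3, -3, 2)
  u_2 = (17/11, -5/11, 18/11)
  u_3 = (-8/29, 16/29, 12/29)

Apply the Gram-Schmidt recurrence
  u_1 = v_1
  u_i = v_i − Σ_{j<i} ((v_i · u_j) / (u_j · u_j)) · u_j.

Step by step this gives:
  u_1 = (-3, -3, 2)
  u_2 = (17/11, -5/11, 18/11)
  u_3 = (-8/29, 16/29, 12/29)

Orthogonality check:
  u_2 · u_1 = 0 (should be 0)
  u_3 · u_1 = 0 (should be 0)
  u_3 · u_2 = 0 (should be 0)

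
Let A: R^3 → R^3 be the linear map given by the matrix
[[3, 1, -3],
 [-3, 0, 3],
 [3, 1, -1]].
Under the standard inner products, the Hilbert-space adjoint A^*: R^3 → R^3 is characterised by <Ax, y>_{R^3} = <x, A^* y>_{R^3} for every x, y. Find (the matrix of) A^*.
A^* = A^T =
[[3, -3, 3],
 [1, 0, 1],
 [-3, 3, -1]]

For real matrices with standard dot products, the defining identity <Ax, y> = <x, A^* y> gives (Ax)^T y = x^T (A^*) y, i.e. x^T A^T y = x^T (A^*) y. Since this holds for all x, y, we must have A^* = A^T. Therefore
A^* =
[[3, -3, 3],
 [1, 0, 1],
 [-3, 3, -1]].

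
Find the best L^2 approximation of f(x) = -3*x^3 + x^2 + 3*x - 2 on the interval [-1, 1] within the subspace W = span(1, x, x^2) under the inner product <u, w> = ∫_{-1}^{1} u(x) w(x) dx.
g(x) = x^2 + 6*x/5 - 2

The best approximation g ∈ W is the orthogonal projection of f onto W. Writing g = a_0 + a_1 x + a_2 x^2, the coefficients solve the normal equations G · a = b where
  G_{ij} = <φ_i, φ_j> and b_i = <f, φ_i>, with φ_0 = 1, φ_1 = x, φ_2 = x^2.
G =
  [2, 0, 2/3]
  [0, 2/3, 0]
  [2/3, 0, 2/5],
b = (-10/3, 4/5, -14/15).
Solving gives a_0 = -2, a_1 = 6/5, a_2 = 1, so
  g(x) = x^2 + 6*x/5 - 2.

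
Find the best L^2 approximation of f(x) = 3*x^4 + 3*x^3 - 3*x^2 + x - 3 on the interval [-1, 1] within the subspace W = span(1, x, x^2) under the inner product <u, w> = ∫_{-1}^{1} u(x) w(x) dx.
g(x) = -3*x^2/7 + 14*x/5 - 114/35

The best approximation g ∈ W is the orthogonal projection of f onto W. Writing g = a_0 + a_1 x + a_2 x^2, the coefficients solve the normal equations G · a = b where
  G_{ij} = <φ_i, φ_j> and b_i = <f, φ_i>, with φ_0 = 1, φ_1 = x, φ_2 = x^2.
G =
  [2, 0, 2/3]
  [0, 2/3, 0]
  [2/3, 0, 2/5],
b = (-34/5, 28/15, -82/35).
Solving gives a_0 = -114/35, a_1 = 14/5, a_2 = -3/7, so
  g(x) = -3*x^2/7 + 14*x/5 - 114/35.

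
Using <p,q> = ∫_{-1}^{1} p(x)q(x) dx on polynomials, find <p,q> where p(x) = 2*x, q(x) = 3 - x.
<p,q> = -4/3

Expand the product: p(x)·q(x) = -2*x^2 + 6*x.
∫_{-1}^{1} of each monomial x^k gives [2/(k+1) if k even, 0 if k odd]. Integrating term-by-term (or equivalently evaluating the antiderivative F(x) = -2*x^3/3 + 3*x^2 at the endpoints):
  F(1) − F(−1) = 7/3 − (11/3) = -4/3.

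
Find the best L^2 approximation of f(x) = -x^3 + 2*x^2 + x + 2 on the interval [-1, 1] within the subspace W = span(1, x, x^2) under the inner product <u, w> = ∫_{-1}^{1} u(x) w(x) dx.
g(x) = 2*x^2 + 2*x/5 + 2

The best approximation g ∈ W is the orthogonal projection of f onto W. Writing g = a_0 + a_1 x + a_2 x^2, the coefficients solve the normal equations G · a = b where
  G_{ij} = <φ_i, φ_j> and b_i = <f, φ_i>, with φ_0 = 1, φ_1 = x, φ_2 = x^2.
G =
  [2, 0, 2/3]
  [0, 2/3, 0]
  [2/3, 0, 2/5],
b = (16/3, 4/15, 32/15).
Solving gives a_0 = 2, a_1 = 2/5, a_2 = 2, so
  g(x) = 2*x^2 + 2*x/5 + 2.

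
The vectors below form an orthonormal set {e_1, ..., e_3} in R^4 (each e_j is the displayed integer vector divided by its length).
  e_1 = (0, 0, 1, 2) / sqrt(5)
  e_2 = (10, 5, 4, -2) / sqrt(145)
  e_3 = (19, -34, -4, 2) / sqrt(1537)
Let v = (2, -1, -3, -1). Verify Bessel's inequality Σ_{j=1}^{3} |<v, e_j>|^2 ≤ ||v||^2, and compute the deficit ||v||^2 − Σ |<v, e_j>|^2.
Σ |<v, e_j>|^2 = 506/53; ||v||^2 = 15; deficit = 289/53

Write each e_j = u_j / sqrt(<u_j, u_j>) where u_j is the displayed integer vector. Then <v, e_j> = <v, u_j> / sqrt(<u_j, u_j>), so |<v, e_j>|^2 = <v, u_j>^2 / <u_j, u_j>.
Coefficients: <v, e_1> = -5/sqrt(5), <v, e_2> = 5/sqrt(145), <v, e_3> = 82/sqrt(1537).
Square and sum: Σ |<v, e_j>|^2 = 506/53.
Compute ||v||^2 = v·v = 15.
Deficit = 15 − 506/53 = 289/53 ≥ 0, confirming Bessel's inequality. (The deficit equals ||v − Σ <v,e_j> e_j||^2, the squared distance from v to span{e_j}.)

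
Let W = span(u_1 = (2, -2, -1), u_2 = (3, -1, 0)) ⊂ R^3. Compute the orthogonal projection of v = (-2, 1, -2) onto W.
proj_W(v) = (-61/26, -1/26, -8/13)

Set up U = [u_1 | ... | u_2] ∈ R^(3×2). The projector onto W = col(U) is P = U (U^T U)^(-1) U^T.
Compute U^T U =
  [9, 8]
  [8, 10],
and U^T v = (-4, -7).
Solve U^T U · c = U^T v for the coefficients: c = (8/13, -31/26). The projection is proj_W(v) = U c.
Check: (v - proj_W(v)) · u_1 = 0  (should be 0).
Check: (v - proj_W(v)) · u_2 = 0  (should be 0).
Result: proj_W(v) = (-61/26, -1/26, -8/13).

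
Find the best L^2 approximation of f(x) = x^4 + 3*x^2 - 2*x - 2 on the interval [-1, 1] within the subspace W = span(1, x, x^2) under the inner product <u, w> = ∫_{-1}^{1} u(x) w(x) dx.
g(x) = 27*x^2/7 - 2*x - 73/35

The best approximation g ∈ W is the orthogonal projection of f onto W. Writing g = a_0 + a_1 x + a_2 x^2, the coefficients solve the normal equations G · a = b where
  G_{ij} = <φ_i, φ_j> and b_i = <f, φ_i>, with φ_0 = 1, φ_1 = x, φ_2 = x^2.
G =
  [2, 0, 2/3]
  [0, 2/3, 0]
  [2/3, 0, 2/5],
b = (-8/5, -4/3, 16/105).
Solving gives a_0 = -73/35, a_1 = -2, a_2 = 27/7, so
  g(x) = 27*x^2/7 - 2*x - 73/35.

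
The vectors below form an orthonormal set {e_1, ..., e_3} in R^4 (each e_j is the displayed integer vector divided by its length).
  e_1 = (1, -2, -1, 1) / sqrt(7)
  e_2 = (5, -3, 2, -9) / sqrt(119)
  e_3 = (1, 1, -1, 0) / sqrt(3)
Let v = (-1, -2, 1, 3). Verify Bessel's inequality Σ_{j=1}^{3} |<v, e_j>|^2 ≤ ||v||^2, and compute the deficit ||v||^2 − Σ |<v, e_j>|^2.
Σ |<v, e_j>|^2 = 701/51; ||v||^2 = 15; deficit = 64/51

Write each e_j = u_j / sqrt(<u_j, u_j>) where u_j is the displayed integer vector. Then <v, e_j> = <v, u_j> / sqrt(<u_j, u_j>), so |<v, e_j>|^2 = <v, u_j>^2 / <u_j, u_j>.
Coefficients: <v, e_1> = 5/sqrt(7), <v, e_2> = -24/sqrt(119), <v, e_3> = -4/sqrt(3).
Square and sum: Σ |<v, e_j>|^2 = 701/51.
Compute ||v||^2 = v·v = 15.
Deficit = 15 − 701/51 = 64/51 ≥ 0, confirming Bessel's inequality. (The deficit equals ||v − Σ <v,e_j> e_j||^2, the squared distance from v to span{e_j}.)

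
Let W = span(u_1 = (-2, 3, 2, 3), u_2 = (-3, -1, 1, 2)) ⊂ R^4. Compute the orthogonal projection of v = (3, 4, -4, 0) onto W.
proj_W(v) = (946/269, 891/269, -106/269, -369/269)

Set up U = [u_1 | ... | u_2] ∈ R^(4×2). The projector onto W = col(U) is P = U (U^T U)^(-1) U^T.
Compute U^T U =
  [26, 11]
  [11, 15],
and U^T v = (-2, -17).
Solve U^T U · c = U^T v for the coefficients: c = (157/269, -420/269). The projection is proj_W(v) = U c.
Check: (v - proj_W(v)) · u_1 = 0  (should be 0).
Check: (v - proj_W(v)) · u_2 = 0  (should be 0).
Result: proj_W(v) = (946/269, 891/269, -106/269, -369/269).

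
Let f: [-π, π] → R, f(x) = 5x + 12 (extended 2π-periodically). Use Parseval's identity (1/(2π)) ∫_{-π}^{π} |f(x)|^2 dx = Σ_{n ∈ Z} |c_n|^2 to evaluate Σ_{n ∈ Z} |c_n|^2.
Σ |c_n|^2 = 25π^2/3 + 144

Expand and integrate term by term over [-π, π]:
  ∫ (5x)^2 dx = 25·(2π^3/3); ∫ 2·5·(12)·x dx = 0 (odd integrand); ∫ 12^2 dx = 144·2π.
So (1/(2π)) ∫_{-π}^{π} (5x + 12)^2 dx = 25π^2/3 + 144 = 25π^2/3 + 144.
Parseval ⇒ Σ |c_n|^2 = 25π^2/3 + 144.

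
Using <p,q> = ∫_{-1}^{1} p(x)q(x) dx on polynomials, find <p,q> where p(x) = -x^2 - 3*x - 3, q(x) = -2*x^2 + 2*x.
<p,q> = 4/5

Expand the product: p(x)·q(x) = 2*x^4 + 4*x^3 - 6*x.
∫_{-1}^{1} of each monomial x^k gives [2/(k+1) if k even, 0 if k odd]. Integrating term-by-term (or equivalently evaluating the antiderivative F(x) = 2*x^5/5 + x^4 - 3*x^2 at the endpoints):
  F(1) − F(−1) = -8/5 − (-12/5) = 4/5.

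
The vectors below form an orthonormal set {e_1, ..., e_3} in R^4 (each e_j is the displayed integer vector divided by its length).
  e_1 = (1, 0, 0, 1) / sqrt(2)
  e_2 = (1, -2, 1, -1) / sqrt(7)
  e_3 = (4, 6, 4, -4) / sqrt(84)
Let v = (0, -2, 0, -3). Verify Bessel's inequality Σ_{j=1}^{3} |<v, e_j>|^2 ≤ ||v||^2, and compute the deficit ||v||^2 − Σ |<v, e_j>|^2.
Σ |<v, e_j>|^2 = 23/2; ||v||^2 = 13; deficit = 3/2

Write each e_j = u_j / sqrt(<u_j, u_j>) where u_j is the displayed integer vector. Then <v, e_j> = <v, u_j> / sqrt(<u_j, u_j>), so |<v, e_j>|^2 = <v, u_j>^2 / <u_j, u_j>.
Coefficients: <v, e_1> = -3/sqrt(2), <v, e_2> = 7/sqrt(7), <v, e_3> = 0/sqrt(84).
Square and sum: Σ |<v, e_j>|^2 = 23/2.
Compute ||v||^2 = v·v = 13.
Deficit = 13 − 23/2 = 3/2 ≥ 0, confirming Bessel's inequality. (The deficit equals ||v − Σ <v,e_j> e_j||^2, the squared distance from v to span{e_j}.)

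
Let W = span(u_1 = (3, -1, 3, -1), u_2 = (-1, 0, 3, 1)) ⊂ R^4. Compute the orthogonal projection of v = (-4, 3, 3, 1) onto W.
proj_W(v) = (-252/65, 49/65, 168/65, 154/65)

Set up U = [u_1 | ... | u_2] ∈ R^(4×2). The projector onto W = col(U) is P = U (U^T U)^(-1) U^T.
Compute U^T U =
  [20, 5]
  [5, 11],
and U^T v = (-7, 14).
Solve U^T U · c = U^T v for the coefficients: c = (-49/65, 21/13). The projection is proj_W(v) = U c.
Check: (v - proj_W(v)) · u_1 = 0  (should be 0).
Check: (v - proj_W(v)) · u_2 = 0  (should be 0).
Result: proj_W(v) = (-252/65, 49/65, 168/65, 154/65).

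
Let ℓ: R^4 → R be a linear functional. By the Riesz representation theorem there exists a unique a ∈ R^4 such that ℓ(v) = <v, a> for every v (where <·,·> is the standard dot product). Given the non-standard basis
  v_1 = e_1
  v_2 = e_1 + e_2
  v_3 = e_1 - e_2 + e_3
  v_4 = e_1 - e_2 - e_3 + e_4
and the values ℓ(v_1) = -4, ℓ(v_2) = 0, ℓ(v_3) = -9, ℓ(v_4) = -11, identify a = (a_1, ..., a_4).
a = (-4, 4, -1, -4)

Write a = (a_1, ..., a_4) in the standard basis. For each basis vector v_i, ℓ(v_i) = <v_i, a> is a linear equation in the a_j's. Collect the n equations into a matrix system V a = ℓ, where row i of V is v_i (expressed in the standard basis). Since V is invertible (lower-triangular with 1s on the diagonal, up to permutation), solve by back-substitution:
  V =
[[1, 0, 0, 0],
 [1, 1, 0, 0],
 [1, -1, 1, 0],
 [1, -1, -1, 1]]
  V a = (-4, 0, -9, -11)
Solving gives a = (-4, 4, -1, -4).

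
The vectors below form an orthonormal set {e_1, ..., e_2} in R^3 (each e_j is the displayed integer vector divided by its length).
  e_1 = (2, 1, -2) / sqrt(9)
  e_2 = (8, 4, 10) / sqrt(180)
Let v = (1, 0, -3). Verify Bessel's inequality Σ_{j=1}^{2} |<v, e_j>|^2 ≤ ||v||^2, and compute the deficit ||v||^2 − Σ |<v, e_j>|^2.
Σ |<v, e_j>|^2 = 49/5; ||v||^2 = 10; deficit = 1/5

Write each e_j = u_j / sqrt(<u_j, u_j>) where u_j is the displayed integer vector. Then <v, e_j> = <v, u_j> / sqrt(<u_j, u_j>), so |<v, e_j>|^2 = <v, u_j>^2 / <u_j, u_j>.
Coefficients: <v, e_1> = 8/sqrt(9), <v, e_2> = -22/sqrt(180).
Square and sum: Σ |<v, e_j>|^2 = 49/5.
Compute ||v||^2 = v·v = 10.
Deficit = 10 − 49/5 = 1/5 ≥ 0, confirming Bessel's inequality. (The deficit equals ||v − Σ <v,e_j> e_j||^2, the squared distance from v to span{e_j}.)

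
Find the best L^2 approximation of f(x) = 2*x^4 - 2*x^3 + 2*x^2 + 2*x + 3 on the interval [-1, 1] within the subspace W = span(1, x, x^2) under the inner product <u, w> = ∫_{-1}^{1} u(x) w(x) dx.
g(x) = 26*x^2/7 + 4*x/5 + 99/35

The best approximation g ∈ W is the orthogonal projection of f onto W. Writing g = a_0 + a_1 x + a_2 x^2, the coefficients solve the normal equations G · a = b where
  G_{ij} = <φ_i, φ_j> and b_i = <f, φ_i>, with φ_0 = 1, φ_1 = x, φ_2 = x^2.
G =
  [2, 0, 2/3]
  [0, 2/3, 0]
  [2/3, 0, 2/5],
b = (122/15, 8/15, 118/35).
Solving gives a_0 = 99/35, a_1 = 4/5, a_2 = 26/7, so
  g(x) = 26*x^2/7 + 4*x/5 + 99/35.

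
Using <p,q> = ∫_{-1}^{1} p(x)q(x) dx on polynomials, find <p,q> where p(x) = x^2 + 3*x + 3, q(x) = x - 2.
<p,q> = -34/3

Expand the product: p(x)·q(x) = x^3 + x^2 - 3*x - 6.
∫_{-1}^{1} of each monomial x^k gives [2/(k+1) if k even, 0 if k odd]. Integrating term-by-term (or equivalently evaluating the antiderivative F(x) = x^4/4 + x^3/3 - 3*x^2/2 - 6*x at the endpoints):
  F(1) − F(−1) = -83/12 − (53/12) = -34/3.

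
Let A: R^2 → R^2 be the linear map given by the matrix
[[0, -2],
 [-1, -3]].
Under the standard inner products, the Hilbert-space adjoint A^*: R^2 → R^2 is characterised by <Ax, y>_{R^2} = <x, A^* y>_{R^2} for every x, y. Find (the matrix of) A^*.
A^* = A^T =
[[0, -1],
 [-2, -3]]

For real matrices with standard dot products, the defining identity <Ax, y> = <x, A^* y> gives (Ax)^T y = x^T (A^*) y, i.e. x^T A^T y = x^T (A^*) y. Since this holds for all x, y, we must have A^* = A^T. Therefore
A^* =
[[0, -1],
 [-2, -3]].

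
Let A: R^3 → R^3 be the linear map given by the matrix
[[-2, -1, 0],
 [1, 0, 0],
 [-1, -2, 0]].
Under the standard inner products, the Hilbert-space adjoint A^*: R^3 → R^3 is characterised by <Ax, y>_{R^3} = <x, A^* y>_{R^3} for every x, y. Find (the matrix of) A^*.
A^* = A^T =
[[-2, 1, -1],
 [-1, 0, -2],
 [0, 0, 0]]

For real matrices with standard dot products, the defining identity <Ax, y> = <x, A^* y> gives (Ax)^T y = x^T (A^*) y, i.e. x^T A^T y = x^T (A^*) y. Since this holds for all x, y, we must have A^* = A^T. Therefore
A^* =
[[-2, 1, -1],
 [-1, 0, -2],
 [0, 0, 0]].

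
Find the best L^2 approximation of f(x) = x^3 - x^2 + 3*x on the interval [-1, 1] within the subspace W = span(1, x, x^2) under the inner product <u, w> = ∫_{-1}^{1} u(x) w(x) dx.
g(x) = -x^2 + 18*x/5

The best approximation g ∈ W is the orthogonal projection of f onto W. Writing g = a_0 + a_1 x + a_2 x^2, the coefficients solve the normal equations G · a = b where
  G_{ij} = <φ_i, φ_j> and b_i = <f, φ_i>, with φ_0 = 1, φ_1 = x, φ_2 = x^2.
G =
  [2, 0, 2/3]
  [0, 2/3, 0]
  [2/3, 0, 2/5],
b = (-2/3, 12/5, -2/5).
Solving gives a_0 = 0, a_1 = 18/5, a_2 = -1, so
  g(x) = -x^2 + 18*x/5.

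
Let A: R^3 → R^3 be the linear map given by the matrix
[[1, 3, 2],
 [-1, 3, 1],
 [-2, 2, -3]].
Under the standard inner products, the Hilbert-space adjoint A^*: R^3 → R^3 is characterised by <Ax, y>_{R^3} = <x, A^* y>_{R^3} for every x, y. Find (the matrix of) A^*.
A^* = A^T =
[[1, -1, -2],
 [3, 3, 2],
 [2, 1, -3]]

For real matrices with standard dot products, the defining identity <Ax, y> = <x, A^* y> gives (Ax)^T y = x^T (A^*) y, i.e. x^T A^T y = x^T (A^*) y. Since this holds for all x, y, we must have A^* = A^T. Therefore
A^* =
[[1, -1, -2],
 [3, 3, 2],
 [2, 1, -3]].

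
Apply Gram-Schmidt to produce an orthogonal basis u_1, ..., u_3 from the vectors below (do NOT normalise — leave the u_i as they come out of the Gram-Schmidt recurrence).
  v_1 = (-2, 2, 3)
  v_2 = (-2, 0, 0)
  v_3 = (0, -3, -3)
Orthogonal basis:
  u_1 = (-2, 2, 3)
  u_2 = (-26/17, -8/17, -12/17)
  u_3 = (0, -9/13, 6/13)

Apply the Gram-Schmidt recurrence
  u_1 = v_1
  u_i = v_i − Σ_{j<i} ((v_i · u_j) / (u_j · u_j)) · u_j.

Step by step this gives:
  u_1 = (-2, 2, 3)
  u_2 = (-26/17, -8/17, -12/17)
  u_3 = (0, -9/13, 6/13)

Orthogonality check:
  u_2 · u_1 = 0 (should be 0)
  u_3 · u_1 = 0 (should be 0)
  u_3 · u_2 = 0 (should be 0)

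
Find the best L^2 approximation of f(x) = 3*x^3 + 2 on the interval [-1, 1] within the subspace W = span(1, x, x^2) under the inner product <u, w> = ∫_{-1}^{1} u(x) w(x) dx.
g(x) = 9*x/5 + 2

The best approximation g ∈ W is the orthogonal projection of f onto W. Writing g = a_0 + a_1 x + a_2 x^2, the coefficients solve the normal equations G · a = b where
  G_{ij} = <φ_i, φ_j> and b_i = <f, φ_i>, with φ_0 = 1, φ_1 = x, φ_2 = x^2.
G =
  [2, 0, 2/3]
  [0, 2/3, 0]
  [2/3, 0, 2/5],
b = (4, 6/5, 4/3).
Solving gives a_0 = 2, a_1 = 9/5, a_2 = 0, so
  g(x) = 9*x/5 + 2.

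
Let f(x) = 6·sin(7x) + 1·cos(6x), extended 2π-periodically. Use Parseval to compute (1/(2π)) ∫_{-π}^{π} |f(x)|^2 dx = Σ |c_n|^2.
Σ |c_n|^2 = 37/2

Expand |f|^2 and use orthogonality of {sin(nx), cos(mx)} on [-π, π]:
  ∫_{-π}^{π} sin(nx)^2 dx = π, ∫ cos(mx)^2 dx = π, and cross terms integrate to 0.
So ∫_{-π}^{π} f(x)^2 dx = 6^2 · π + 1^2 · π = (36 + 1)π.
Divide by 2π: (36 + 1)/2 = 37/2.
By Parseval, this equals Σ |c_n|^2.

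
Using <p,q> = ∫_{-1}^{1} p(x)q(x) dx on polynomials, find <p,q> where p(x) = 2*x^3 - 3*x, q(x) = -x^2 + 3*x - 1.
<p,q> = -18/5

Expand the product: p(x)·q(x) = -2*x^5 + 6*x^4 + x^3 - 9*x^2 + 3*x.
∫_{-1}^{1} of each monomial x^k gives [2/(k+1) if k even, 0 if k odd]. Integrating term-by-term (or equivalently evaluating the antiderivative F(x) = -x^6/3 + 6*x^5/5 + x^4/4 - 3*x^3 + 3*x^2/2 at the endpoints):
  F(1) − F(−1) = -23/60 − (193/60) = -18/5.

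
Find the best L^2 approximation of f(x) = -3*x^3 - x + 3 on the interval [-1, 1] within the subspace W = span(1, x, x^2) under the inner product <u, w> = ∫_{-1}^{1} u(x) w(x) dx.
g(x) = 3 - 14*x/5

The best approximation g ∈ W is the orthogonal projection of f onto W. Writing g = a_0 + a_1 x + a_2 x^2, the coefficients solve the normal equations G · a = b where
  G_{ij} = <φ_i, φ_j> and b_i = <f, φ_i>, with φ_0 = 1, φ_1 = x, φ_2 = x^2.
G =
  [2, 0, 2/3]
  [0, 2/3, 0]
  [2/3, 0, 2/5],
b = (6, -28/15, 2).
Solving gives a_0 = 3, a_1 = -14/5, a_2 = 0, so
  g(x) = 3 - 14*x/5.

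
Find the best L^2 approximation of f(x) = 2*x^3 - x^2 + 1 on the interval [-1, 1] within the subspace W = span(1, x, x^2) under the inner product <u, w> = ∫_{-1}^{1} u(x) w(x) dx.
g(x) = -x^2 + 6*x/5 + 1

The best approximation g ∈ W is the orthogonal projection of f onto W. Writing g = a_0 + a_1 x + a_2 x^2, the coefficients solve the normal equations G · a = b where
  G_{ij} = <φ_i, φ_j> and b_i = <f, φ_i>, with φ_0 = 1, φ_1 = x, φ_2 = x^2.
G =
  [2, 0, 2/3]
  [0, 2/3, 0]
  [2/3, 0, 2/5],
b = (4/3, 4/5, 4/15).
Solving gives a_0 = 1, a_1 = 6/5, a_2 = -1, so
  g(x) = -x^2 + 6*x/5 + 1.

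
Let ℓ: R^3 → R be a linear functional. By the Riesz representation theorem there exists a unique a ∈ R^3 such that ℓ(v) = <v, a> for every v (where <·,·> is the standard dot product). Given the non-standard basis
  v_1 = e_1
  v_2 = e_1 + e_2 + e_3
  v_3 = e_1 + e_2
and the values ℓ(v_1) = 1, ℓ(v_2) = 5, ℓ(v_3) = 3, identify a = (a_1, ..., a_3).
a = (1, 2, 2)

Write a = (a_1, ..., a_3) in the standard basis. For each basis vector v_i, ℓ(v_i) = <v_i, a> is a linear equation in the a_j's. Collect the n equations into a matrix system V a = ℓ, where row i of V is v_i (expressed in the standard basis). Since V is invertible (lower-triangular with 1s on the diagonal, up to permutation), solve by back-substitution:
  V =
[[1, 0, 0],
 [1, 1, 1],
 [1, 1, 0]]
  V a = (1, 5, 3)
Solving gives a = (1, 2, 2).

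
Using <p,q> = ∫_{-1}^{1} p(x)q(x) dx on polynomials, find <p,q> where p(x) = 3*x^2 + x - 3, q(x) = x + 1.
<p,q> = -10/3

Expand the product: p(x)·q(x) = 3*x^3 + 4*x^2 - 2*x - 3.
∫_{-1}^{1} of each monomial x^k gives [2/(k+1) if k even, 0 if k odd]. Integrating term-by-term (or equivalently evaluating the antiderivative F(x) = 3*x^4/4 + 4*x^3/3 - x^2 - 3*x at the endpoints):
  F(1) − F(−1) = -23/12 − (17/12) = -10/3.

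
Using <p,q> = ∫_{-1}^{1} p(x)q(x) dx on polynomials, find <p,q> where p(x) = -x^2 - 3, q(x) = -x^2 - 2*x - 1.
<p,q> = 136/15

Expand the product: p(x)·q(x) = x^4 + 2*x^3 + 4*x^2 + 6*x + 3.
∫_{-1}^{1} of each monomial x^k gives [2/(k+1) if k even, 0 if k odd]. Integrating term-by-term (or equivalently evaluating the antiderivative F(x) = x^5/5 + x^4/2 + 4*x^3/3 + 3*x^2 + 3*x at the endpoints):
  F(1) − F(−1) = 241/30 − (-31/30) = 136/15.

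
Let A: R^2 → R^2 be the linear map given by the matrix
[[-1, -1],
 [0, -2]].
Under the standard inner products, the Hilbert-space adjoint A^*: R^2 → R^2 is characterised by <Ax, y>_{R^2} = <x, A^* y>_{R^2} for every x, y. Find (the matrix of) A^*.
A^* = A^T =
[[-1, 0],
 [-1, -2]]

For real matrices with standard dot products, the defining identity <Ax, y> = <x, A^* y> gives (Ax)^T y = x^T (A^*) y, i.e. x^T A^T y = x^T (A^*) y. Since this holds for all x, y, we must have A^* = A^T. Therefore
A^* =
[[-1, 0],
 [-1, -2]].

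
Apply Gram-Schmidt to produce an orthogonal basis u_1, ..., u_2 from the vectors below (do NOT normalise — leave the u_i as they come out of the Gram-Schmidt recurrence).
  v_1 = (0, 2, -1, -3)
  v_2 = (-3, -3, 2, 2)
Orthogonal basis:
  u_1 = (0, 2, -1, -3)
  u_2 = (-3, -1, 1, -1)

Apply the Gram-Schmidt recurrence
  u_1 = v_1
  u_i = v_i − Σ_{j<i} ((v_i · u_j) / (u_j · u_j)) · u_j.

Step by step this gives:
  u_1 = (0, 2, -1, -3)
  u_2 = (-3, -1, 1, -1)

Orthogonality check:
  u_2 · u_1 = 0 (should be 0)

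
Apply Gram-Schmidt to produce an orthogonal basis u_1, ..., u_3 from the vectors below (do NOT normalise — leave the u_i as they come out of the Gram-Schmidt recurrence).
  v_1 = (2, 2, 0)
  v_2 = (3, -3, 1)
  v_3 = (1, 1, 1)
Orthogonal basis:
  u_1 = (2, 2, 0)
  u_2 = (3, -3, 1)
  u_3 = (-3/19, 3/19, 18/19)

Apply the Gram-Schmidt recurrence
  u_1 = v_1
  u_i = v_i − Σ_{j<i} ((v_i · u_j) / (u_j · u_j)) · u_j.

Step by step this gives:
  u_1 = (2, 2, 0)
  u_2 = (3, -3, 1)
  u_3 = (-3/19, 3/19, 18/19)

Orthogonality check:
  u_2 · u_1 = 0 (should be 0)
  u_3 · u_1 = 0 (should be 0)
  u_3 · u_2 = 0 (should be 0)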